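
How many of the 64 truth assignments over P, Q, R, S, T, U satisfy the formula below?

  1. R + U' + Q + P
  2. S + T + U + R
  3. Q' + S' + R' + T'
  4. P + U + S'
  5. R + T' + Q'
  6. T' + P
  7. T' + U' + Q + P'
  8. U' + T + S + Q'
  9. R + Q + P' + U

21

There are 2^6 = 64 truth assignments over (P, Q, R, S, T, U).
Split on T. With T = 1, the clauses containing T are satisfied and T' drops from the rest; 4 of the 2^5 = 32 assignments to the other variables satisfy what remains.
With T = 0, by the same count on the reduced clause set, 17 assignments work.
Total: 4 + 17 = 21.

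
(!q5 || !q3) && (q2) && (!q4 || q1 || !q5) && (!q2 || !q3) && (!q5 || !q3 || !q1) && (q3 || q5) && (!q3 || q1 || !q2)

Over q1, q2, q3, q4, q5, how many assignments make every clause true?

There are 2^5 = 32 truth assignments over (q1, q2, q3, q4, q5).
Split on q3. With q3 = true, the clauses containing q3 are satisfied and !q3 drops from the rest; 0 of the 2^4 = 16 assignments to the other variables satisfy what remains.
With q3 = false, by the same count on the reduced clause set, 3 assignments work.
(One model: q1=F, q2=T, q3=F, q4=F, q5=T.)
Total: 0 + 3 = 3.

3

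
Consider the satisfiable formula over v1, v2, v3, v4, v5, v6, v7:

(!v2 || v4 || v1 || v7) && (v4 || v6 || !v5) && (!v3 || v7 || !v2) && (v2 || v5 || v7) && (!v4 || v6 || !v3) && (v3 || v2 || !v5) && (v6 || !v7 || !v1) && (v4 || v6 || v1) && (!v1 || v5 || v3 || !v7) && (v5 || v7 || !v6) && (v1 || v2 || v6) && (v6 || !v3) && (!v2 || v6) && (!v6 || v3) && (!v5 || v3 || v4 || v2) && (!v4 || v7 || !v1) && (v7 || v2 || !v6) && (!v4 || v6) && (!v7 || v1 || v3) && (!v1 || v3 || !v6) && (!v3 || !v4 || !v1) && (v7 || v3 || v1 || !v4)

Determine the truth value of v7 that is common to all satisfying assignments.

Suppose v7 = false.
Branch on v3: set v3 = false.
Unit clause (!v6) forces v6 = false.
Unit clause (!v2) forces v2 = false.
Unit clause (v5) forces v5 = true.
Now (!v5) is unsatisfied and unit — conflict.
So v3 must be the other value — set v3 = true.
Unit clause (!v2) forces v2 = false.
Unit clause (v5) forces v5 = true.
Unit clause (v6) forces v6 = true.
Now (!v6) is unsatisfied and unit — conflict.
Neither v3 = true nor v3 = false works.
So every satisfying assignment has v7 = True.

True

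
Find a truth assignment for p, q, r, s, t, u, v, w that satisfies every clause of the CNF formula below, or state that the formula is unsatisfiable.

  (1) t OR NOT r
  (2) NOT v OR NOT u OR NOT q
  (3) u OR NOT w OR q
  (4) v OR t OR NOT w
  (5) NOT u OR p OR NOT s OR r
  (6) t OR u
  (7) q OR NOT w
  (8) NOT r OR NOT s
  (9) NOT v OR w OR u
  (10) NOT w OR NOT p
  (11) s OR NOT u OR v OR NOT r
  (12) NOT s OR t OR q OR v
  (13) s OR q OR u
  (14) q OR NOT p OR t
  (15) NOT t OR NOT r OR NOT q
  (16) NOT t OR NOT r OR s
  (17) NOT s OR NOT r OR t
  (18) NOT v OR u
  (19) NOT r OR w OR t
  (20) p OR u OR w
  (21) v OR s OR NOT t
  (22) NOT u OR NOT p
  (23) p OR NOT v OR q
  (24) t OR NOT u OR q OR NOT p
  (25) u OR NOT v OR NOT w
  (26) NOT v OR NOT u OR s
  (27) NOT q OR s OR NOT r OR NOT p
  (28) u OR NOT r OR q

Branch on t: set t = false.
Unit clause (NOT r) forces r = false.
Unit clause (u) forces u = true.
Unit clause (NOT p) forces p = false.
Unit clause (NOT s) forces s = false.
Unit clause (NOT v) forces v = false.
Unit clause (NOT w) forces w = false.
No clause remains; q is free.

p: false,  q: true,  r: false,  s: false,  t: false,  u: true,  v: false,  w: false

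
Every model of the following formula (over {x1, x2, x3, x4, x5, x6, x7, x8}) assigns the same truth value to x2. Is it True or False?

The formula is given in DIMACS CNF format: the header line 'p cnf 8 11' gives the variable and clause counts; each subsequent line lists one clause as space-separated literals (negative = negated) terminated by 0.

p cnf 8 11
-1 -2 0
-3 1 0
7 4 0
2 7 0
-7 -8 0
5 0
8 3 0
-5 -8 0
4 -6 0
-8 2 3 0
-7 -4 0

Suppose x2 = True.
Unit clause (¬x1) forces x1 = False.
Unit clause (¬x3) forces x3 = False.
Unit clause (x5) forces x5 = True.
Unit clause (x8) forces x8 = True.
That conflicts with the unit clause (¬x8).
So every satisfying assignment has x2 = False.

False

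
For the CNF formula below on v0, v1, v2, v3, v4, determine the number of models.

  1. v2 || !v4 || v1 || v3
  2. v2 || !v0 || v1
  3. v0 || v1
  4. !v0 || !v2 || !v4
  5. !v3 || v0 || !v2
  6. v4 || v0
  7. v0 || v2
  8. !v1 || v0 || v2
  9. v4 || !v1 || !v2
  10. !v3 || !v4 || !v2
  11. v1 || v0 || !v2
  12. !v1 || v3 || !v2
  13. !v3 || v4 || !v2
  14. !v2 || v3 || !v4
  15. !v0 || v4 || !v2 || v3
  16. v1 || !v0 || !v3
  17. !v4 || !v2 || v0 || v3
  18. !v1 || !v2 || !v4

There are 2^5 = 32 truth assignments over (v0, v1, v2, v3, v4).
Split on v1. With v1 = true, the clauses containing v1 are satisfied and !v1 drops from the rest; 4 of the 2^4 = 16 assignments to the other variables satisfy what remains.
With v1 = false, by the same count on the reduced clause set, 0 assignments work.
(One model: v0=T, v1=T, v2=F, v3=F, v4=F.)
Total: 4 + 0 = 4.

4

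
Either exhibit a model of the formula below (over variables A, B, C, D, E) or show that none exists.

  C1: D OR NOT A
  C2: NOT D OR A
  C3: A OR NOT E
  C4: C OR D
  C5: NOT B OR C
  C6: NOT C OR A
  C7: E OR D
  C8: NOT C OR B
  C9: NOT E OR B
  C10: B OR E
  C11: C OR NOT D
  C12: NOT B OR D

Suppose D = true.
Unit clause (A) forces A = true.
Unit clause (C) forces C = true.
Unit clause (B) forces B = true.
No clause remains; E is free.

A ↦ true; B ↦ true; C ↦ true; D ↦ true; E ↦ false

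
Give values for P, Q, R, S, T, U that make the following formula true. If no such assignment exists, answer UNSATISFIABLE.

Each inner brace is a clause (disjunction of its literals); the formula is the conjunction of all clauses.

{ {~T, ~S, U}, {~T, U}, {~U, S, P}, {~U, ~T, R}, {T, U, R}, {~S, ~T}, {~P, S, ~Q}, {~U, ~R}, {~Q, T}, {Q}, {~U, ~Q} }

UNSATISFIABLE

(Q) alone gives Q = 1.
(T) alone gives T = 1.
(U) alone gives U = 1.
But (~U) is also a unit clause — contradiction.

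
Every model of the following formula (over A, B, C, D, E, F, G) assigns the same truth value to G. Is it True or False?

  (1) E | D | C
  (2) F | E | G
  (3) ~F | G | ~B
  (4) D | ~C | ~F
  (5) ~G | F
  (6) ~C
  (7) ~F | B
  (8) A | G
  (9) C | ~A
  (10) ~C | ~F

True

Suppose G = 0.
(~C) alone gives C = 0.
(A) alone gives A = 1.
Now (~A) is unsatisfied and unit — conflict.
So every satisfying assignment has G = True.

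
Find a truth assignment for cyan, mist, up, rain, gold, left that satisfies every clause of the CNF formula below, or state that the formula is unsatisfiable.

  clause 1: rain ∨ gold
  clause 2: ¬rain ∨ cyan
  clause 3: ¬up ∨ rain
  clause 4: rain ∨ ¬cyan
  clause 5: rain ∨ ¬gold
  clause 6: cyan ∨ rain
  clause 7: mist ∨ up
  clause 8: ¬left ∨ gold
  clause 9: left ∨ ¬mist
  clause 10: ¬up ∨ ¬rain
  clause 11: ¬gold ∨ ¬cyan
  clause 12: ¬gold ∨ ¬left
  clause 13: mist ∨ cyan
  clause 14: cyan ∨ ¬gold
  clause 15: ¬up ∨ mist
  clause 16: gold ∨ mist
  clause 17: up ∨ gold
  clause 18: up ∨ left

Suppose rain = True.
From the singleton clause (cyan), cyan = True.
From the singleton clause (¬up), up = False.
From the singleton clause (mist), mist = True.
From the singleton clause (left), left = True.
From the singleton clause (gold), gold = True.
Now (¬gold) is unsatisfied and unit — conflict.
So rain must be the other value — set rain = False.
From the singleton clause (gold), gold = True.
Now (¬gold) is unsatisfied and unit — conflict.
Neither rain = True nor rain = False works.

UNSATISFIABLE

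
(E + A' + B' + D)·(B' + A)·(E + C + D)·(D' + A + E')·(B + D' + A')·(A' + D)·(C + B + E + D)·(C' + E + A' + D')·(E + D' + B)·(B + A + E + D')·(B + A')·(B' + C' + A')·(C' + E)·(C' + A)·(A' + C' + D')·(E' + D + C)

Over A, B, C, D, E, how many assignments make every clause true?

2

There are 2^5 = 32 truth assignments over (A, B, C, D, E).
Split on A. With A = 1, the clauses containing A are satisfied and A' drops from the rest; 2 of the 2^4 = 16 assignments to the other variables satisfy what remains.
With A = 0, by the same count on the reduced clause set, 0 assignments work.
(One model: A=T, B=T, C=F, D=T, E=F.)
Total: 2 + 0 = 2.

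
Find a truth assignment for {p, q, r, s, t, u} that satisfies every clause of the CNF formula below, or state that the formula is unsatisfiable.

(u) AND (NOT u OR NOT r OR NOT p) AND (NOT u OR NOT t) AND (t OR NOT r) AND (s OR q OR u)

p: true, q: false, r: false, s: false, t: false, u: true

From the singleton clause (u), u = true.
From the singleton clause (NOT t), t = false.
From the singleton clause (NOT r), r = false.
All clauses hold; p, q, s can take either value.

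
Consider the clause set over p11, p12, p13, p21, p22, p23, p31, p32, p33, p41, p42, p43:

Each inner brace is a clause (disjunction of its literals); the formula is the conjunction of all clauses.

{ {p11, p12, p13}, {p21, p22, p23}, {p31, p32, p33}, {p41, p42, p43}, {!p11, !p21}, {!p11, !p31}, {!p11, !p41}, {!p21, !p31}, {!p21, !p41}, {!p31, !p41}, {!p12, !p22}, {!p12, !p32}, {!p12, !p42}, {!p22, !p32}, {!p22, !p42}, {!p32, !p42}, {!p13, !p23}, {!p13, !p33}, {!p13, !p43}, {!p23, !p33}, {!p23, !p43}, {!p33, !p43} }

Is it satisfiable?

No, unsatisfiable

Try p11 = false.
Try p12 = true.
Unit clause (!p22) forces p22 = false.
Unit clause (!p32) forces p32 = false.
Unit clause (!p42) forces p42 = false.
Try p21 = true.
Unit clause (!p31) forces p31 = false.
Unit clause (p33) forces p33 = true.
Unit clause (!p41) forces p41 = false.
Unit clause (p43) forces p43 = true.
Now (!p43) is unsatisfied and unit — conflict.
So p21 must be the other value — set p21 = false.
Unit clause (p23) forces p23 = true.
Unit clause (!p13) forces p13 = false.
Unit clause (!p33) forces p33 = false.
Unit clause (p31) forces p31 = true.
Unit clause (!p41) forces p41 = false.
Unit clause (p43) forces p43 = true.
Now (!p43) is unsatisfied and unit — conflict.
Either choice for p21 ends in contradiction.
So p12 must be the other value — set p12 = false.
Unit clause (p13) forces p13 = true.
Unit clause (!p23) forces p23 = false.
Unit clause (!p33) forces p33 = false.
Unit clause (!p43) forces p43 = false.
Try p21 = true.
Unit clause (!p31) forces p31 = false.
Unit clause (p32) forces p32 = true.
Unit clause (!p41) forces p41 = false.
Unit clause (p42) forces p42 = true.
Now (!p42) is unsatisfied and unit — conflict.
So p21 must be the other value — set p21 = false.
Unit clause (p22) forces p22 = true.
Unit clause (!p32) forces p32 = false.
Unit clause (p31) forces p31 = true.
Unit clause (!p41) forces p41 = false.
Unit clause (p42) forces p42 = true.
Now (!p42) is unsatisfied and unit — conflict.
Either choice for p21 ends in contradiction.
Either choice for p12 ends in contradiction.
So p11 must be the other value — set p11 = true.
Unit clause (!p21) forces p21 = false.
Unit clause (!p31) forces p31 = false.
Unit clause (!p41) forces p41 = false.
Try p22 = true.
Unit clause (!p12) forces p12 = false.
Unit clause (!p32) forces p32 = false.
Unit clause (p33) forces p33 = true.
Unit clause (!p42) forces p42 = false.
Unit clause (p43) forces p43 = true.
Now (!p43) is unsatisfied and unit — conflict.
So p22 must be the other value — set p22 = false.
Unit clause (p23) forces p23 = true.
Unit clause (!p13) forces p13 = false.
Unit clause (!p33) forces p33 = false.
Unit clause (p32) forces p32 = true.
Unit clause (!p12) forces p12 = false.
Unit clause (!p42) forces p42 = false.
Unit clause (p43) forces p43 = true.
Now (!p43) is unsatisfied and unit — conflict.
Either choice for p22 ends in contradiction.
Either choice for p11 ends in contradiction.
No assignment satisfies every clause.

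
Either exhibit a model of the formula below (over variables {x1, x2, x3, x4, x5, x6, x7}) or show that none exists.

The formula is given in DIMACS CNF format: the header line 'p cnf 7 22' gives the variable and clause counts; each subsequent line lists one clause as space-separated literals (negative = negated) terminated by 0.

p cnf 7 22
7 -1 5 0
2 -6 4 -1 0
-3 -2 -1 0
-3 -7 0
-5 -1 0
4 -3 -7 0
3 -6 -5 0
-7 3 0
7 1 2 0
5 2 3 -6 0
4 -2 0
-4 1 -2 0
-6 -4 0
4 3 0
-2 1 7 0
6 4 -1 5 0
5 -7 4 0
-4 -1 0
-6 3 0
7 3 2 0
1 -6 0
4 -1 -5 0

Suppose x3 = False.
(¬x7) alone gives x7 = False.
(x4) alone gives x4 = True.
(¬x6) alone gives x6 = False.
(¬x1) alone gives x1 = False.
(x2) alone gives x2 = True.
But (¬x2) is also a unit clause — contradiction.
Backtrack on x3: now try x3 = True.
(¬x7) alone gives x7 = False.
Suppose x1 = False.
(x2) alone gives x2 = True.
But (¬x2) is also a unit clause — contradiction.
Backtrack on x1: now try x1 = True.
(x5) alone gives x5 = True.
But (¬x5) is also a unit clause — contradiction.
Neither x1 = True nor x1 = False works.
Neither x3 = True nor x3 = False works.

UNSATISFIABLE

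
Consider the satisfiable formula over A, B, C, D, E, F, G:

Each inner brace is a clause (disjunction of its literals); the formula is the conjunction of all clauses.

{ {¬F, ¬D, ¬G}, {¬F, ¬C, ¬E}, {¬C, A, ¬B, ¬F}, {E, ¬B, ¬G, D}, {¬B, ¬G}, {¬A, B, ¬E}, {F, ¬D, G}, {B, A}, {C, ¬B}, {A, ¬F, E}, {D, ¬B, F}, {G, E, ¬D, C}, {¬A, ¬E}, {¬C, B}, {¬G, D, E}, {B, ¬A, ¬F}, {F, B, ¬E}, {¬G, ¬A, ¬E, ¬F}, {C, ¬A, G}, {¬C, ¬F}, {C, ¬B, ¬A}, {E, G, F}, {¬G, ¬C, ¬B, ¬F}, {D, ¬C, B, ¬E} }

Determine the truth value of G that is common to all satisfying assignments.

Suppose G = False.
Suppose F = True.
(¬C) alone gives C = False.
(¬B) alone gives B = False.
(A) alone gives A = True.
But (¬A) is also a unit clause — contradiction.
So F must be the other value — set F = False.
(¬D) alone gives D = False.
(¬B) alone gives B = False.
(A) alone gives A = True.
(¬E) alone gives E = False.
But (E) is also a unit clause — contradiction.
Both values of F lead to a conflict.
So every satisfying assignment has G = True.

True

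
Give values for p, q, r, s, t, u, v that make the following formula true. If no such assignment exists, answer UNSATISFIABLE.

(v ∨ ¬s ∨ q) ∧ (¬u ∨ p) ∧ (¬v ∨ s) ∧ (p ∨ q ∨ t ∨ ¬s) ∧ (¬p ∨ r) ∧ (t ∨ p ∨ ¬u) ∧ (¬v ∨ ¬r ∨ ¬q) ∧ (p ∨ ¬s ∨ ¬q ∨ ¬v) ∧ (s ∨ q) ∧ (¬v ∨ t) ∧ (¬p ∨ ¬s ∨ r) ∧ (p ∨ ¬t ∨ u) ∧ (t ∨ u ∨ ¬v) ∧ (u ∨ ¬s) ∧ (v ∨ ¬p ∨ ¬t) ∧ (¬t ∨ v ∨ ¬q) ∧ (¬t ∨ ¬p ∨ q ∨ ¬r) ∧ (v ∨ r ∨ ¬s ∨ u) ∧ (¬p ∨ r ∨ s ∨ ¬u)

p=False; q=True; r=False; s=False; t=False; u=False; v=False

Try u = False.
The clause (¬s) is unit, so s = False.
The clause (¬v) is unit, so v = False.
The clause (q) is unit, so q = True.
The clause (¬t) is unit, so t = False.
Try p = False.
No clause remains; r is free.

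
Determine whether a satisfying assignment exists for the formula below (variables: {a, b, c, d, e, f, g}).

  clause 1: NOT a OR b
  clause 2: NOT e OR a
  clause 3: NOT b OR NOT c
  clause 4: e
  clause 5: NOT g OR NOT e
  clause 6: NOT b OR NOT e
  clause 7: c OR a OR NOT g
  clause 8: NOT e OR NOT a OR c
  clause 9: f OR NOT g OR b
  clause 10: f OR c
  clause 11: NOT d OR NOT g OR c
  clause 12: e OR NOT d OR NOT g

No, unsatisfiable

(e) alone gives e = true.
(a) alone gives a = true.
(b) alone gives b = true.
Now (NOT b) is unsatisfied and unit — conflict.
No assignment satisfies every clause.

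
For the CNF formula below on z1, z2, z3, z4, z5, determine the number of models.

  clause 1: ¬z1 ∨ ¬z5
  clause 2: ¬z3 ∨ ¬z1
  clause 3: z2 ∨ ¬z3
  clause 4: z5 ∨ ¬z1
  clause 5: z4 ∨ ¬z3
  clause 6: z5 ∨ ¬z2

There are 2^5 = 32 truth assignments over (z1, z2, z3, z4, z5).
Split on z3. With z3 = True, the clauses containing z3 are satisfied and ¬z3 drops from the rest; 1 of the 2^4 = 16 assignments to the other variables satisfy what remains.
With z3 = False, by the same count on the reduced clause set, 6 assignments work.
(One model: z1=F, z2=F, z3=F, z4=F, z5=F.)
Total: 1 + 6 = 7.

7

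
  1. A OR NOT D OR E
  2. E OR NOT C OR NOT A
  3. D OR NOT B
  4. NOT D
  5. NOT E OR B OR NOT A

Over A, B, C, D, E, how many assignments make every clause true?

There are 2^5 = 32 truth assignments over (A, B, C, D, E).
Split on B. With B = true, the clauses containing B are satisfied and NOT B drops from the rest; 0 of the 2^4 = 16 assignments to the other variables satisfy what remains.
With B = false, by the same count on the reduced clause set, 5 assignments work.
Total: 0 + 5 = 5.

5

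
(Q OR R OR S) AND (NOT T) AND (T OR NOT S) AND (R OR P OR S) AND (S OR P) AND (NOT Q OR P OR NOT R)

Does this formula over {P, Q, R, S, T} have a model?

Yes, satisfiable

The clause (NOT T) is unit, so T = false.
The clause (NOT S) is unit, so S = false.
The clause (P) is unit, so P = true.
Case Q = true:
All clauses hold; R can take either value.
A satisfying assignment: P=true,  Q=true,  R=true,  S=false,  T=false.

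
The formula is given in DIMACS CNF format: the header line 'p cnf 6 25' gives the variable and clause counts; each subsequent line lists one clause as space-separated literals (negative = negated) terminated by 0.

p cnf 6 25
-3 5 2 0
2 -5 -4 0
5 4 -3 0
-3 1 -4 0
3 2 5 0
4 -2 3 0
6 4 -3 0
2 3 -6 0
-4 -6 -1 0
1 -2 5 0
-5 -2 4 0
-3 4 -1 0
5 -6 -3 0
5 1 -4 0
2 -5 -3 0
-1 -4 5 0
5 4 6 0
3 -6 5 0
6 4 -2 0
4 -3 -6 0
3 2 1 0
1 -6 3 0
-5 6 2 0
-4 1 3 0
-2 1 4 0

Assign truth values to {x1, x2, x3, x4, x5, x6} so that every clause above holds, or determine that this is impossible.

x1: True, x2: True, x3: False, x4: True, x5: True, x6: False

Branch on x3: set x3 = False.
Branch on x2: set x2 = True.
From the singleton clause (x4), x4 = True.
From the singleton clause (x1), x1 = True.
From the singleton clause (¬x6), x6 = False.
From the singleton clause (x5), x5 = True.
Every clause now holds.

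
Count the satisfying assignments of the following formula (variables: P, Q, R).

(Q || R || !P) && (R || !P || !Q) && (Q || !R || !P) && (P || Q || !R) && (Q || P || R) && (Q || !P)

3

There are 2^3 = 8 truth assignments over (P, Q, R).
Check each against the 6 clauses (columns in the order P, Q, R):
  F F F  ✗ fails (Q || P || R)
  F F T  ✗ fails (P || Q || !R)
  F T F  ✓ satisfies all
  F T T  ✓ satisfies all
  T F F  ✗ fails (Q || R || !P)
  T F T  ✗ fails (Q || !R || !P)
  T T F  ✗ fails (R || !P || !Q)
  T T T  ✓ satisfies all
3 of the 8 rows are models.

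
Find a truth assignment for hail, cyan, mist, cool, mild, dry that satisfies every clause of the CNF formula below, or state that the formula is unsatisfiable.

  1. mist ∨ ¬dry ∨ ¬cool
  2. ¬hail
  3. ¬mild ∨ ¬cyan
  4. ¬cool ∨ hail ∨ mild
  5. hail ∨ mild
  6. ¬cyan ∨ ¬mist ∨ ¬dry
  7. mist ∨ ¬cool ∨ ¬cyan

hail=False; cyan=False; mist=False; cool=False; mild=True; dry=True

(¬hail) alone gives hail = False.
(mild) alone gives mild = True.
(¬cyan) alone gives cyan = False.
Case mist = False:
Case dry = True:
(¬cool) alone gives cool = False.
All clauses are satisfied.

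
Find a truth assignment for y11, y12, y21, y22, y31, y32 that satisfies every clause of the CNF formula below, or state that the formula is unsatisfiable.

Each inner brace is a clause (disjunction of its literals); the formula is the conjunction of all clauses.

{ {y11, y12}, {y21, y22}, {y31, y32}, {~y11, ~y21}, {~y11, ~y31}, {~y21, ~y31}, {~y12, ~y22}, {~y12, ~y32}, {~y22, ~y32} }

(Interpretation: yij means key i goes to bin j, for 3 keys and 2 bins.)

UNSATISFIABLE

Suppose y11 = 1.
The clause (~y21) is unit, so y21 = 0.
The clause (y22) is unit, so y22 = 1.
The clause (~y31) is unit, so y31 = 0.
The clause (y32) is unit, so y32 = 1.
That conflicts with the unit clause (~y32).
So y11 must be the other value — set y11 = 0.
The clause (y12) is unit, so y12 = 1.
The clause (~y22) is unit, so y22 = 0.
The clause (y21) is unit, so y21 = 1.
The clause (~y31) is unit, so y31 = 0.
The clause (y32) is unit, so y32 = 1.
That conflicts with the unit clause (~y32).
Neither y11 = 1 nor y11 = 0 works.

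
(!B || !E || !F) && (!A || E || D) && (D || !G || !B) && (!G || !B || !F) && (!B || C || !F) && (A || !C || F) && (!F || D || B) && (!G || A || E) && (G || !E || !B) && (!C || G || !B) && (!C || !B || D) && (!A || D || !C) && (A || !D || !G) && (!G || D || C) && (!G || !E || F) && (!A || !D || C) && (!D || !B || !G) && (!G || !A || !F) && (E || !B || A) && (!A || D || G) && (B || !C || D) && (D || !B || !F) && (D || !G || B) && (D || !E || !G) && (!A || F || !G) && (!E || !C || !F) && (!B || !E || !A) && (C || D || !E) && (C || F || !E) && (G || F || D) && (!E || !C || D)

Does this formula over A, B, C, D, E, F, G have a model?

Satisfiable

Case B = false:
Case F = false:
Case A = false:
(!C) alone gives C = false.
(!E) alone gives E = false.
(!G) alone gives G = false.
(D) alone gives D = true.
This assignment satisfies each clause.
A satisfying assignment: A=false, B=false, C=false, D=true, E=false, F=false, G=false.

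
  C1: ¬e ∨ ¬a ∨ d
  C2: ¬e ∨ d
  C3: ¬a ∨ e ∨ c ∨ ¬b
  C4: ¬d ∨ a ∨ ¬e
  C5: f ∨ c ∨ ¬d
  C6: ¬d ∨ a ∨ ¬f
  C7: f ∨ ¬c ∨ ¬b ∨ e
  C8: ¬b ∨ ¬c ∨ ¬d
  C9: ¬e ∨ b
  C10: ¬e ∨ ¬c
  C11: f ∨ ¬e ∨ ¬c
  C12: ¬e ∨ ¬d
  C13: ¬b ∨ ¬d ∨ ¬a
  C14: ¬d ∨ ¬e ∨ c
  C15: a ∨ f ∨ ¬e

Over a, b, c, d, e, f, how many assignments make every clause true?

There are 2^6 = 64 truth assignments over (a, b, c, d, e, f).
Split on e. With e = True, the clauses containing e are satisfied and ¬e drops from the rest; 0 of the 2^5 = 32 assignments to the other variables satisfy what remains.
With e = False, by the same count on the reduced clause set, 16 assignments work.
(One model: a=F, b=F, c=F, d=F, e=F, f=F.)
Total: 0 + 16 = 16.

16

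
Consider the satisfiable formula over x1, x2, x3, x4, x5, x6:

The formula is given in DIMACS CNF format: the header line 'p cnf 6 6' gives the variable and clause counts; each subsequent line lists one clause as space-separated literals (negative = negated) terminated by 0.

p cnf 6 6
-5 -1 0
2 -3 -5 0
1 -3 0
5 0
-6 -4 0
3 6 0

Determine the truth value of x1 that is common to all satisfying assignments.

Suppose x1 = True.
The clause (¬x5) is unit, so x5 = False.
Now (x5) is unsatisfied and unit — conflict.
So every satisfying assignment has x1 = False.

False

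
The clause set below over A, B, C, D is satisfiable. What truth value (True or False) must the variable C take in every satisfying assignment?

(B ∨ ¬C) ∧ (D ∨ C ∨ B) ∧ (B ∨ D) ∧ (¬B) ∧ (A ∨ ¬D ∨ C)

Suppose C = True.
(B) alone gives B = True.
That conflicts with the unit clause (¬B).
So every satisfying assignment has C = False.

False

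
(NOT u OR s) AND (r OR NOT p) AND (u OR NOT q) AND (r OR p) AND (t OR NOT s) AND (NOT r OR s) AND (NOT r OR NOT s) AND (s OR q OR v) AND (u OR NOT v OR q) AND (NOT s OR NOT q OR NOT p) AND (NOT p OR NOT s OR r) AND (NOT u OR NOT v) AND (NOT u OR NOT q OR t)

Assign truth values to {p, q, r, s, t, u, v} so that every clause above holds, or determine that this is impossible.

UNSATISFIABLE

Try u = false.
(NOT q) alone gives q = false.
(NOT v) alone gives v = false.
(s) alone gives s = true.
(t) alone gives t = true.
(NOT r) alone gives r = false.
(NOT p) alone gives p = false.
That conflicts with the unit clause (p).
Undo u and try u = true.
(s) alone gives s = true.
(t) alone gives t = true.
(NOT r) alone gives r = false.
(NOT p) alone gives p = false.
That conflicts with the unit clause (p).
Both values of u lead to a conflict.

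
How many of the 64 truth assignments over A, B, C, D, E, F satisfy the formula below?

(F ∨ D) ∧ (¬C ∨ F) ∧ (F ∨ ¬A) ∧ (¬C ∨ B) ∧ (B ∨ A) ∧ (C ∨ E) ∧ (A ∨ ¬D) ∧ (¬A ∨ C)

There are 2^6 = 64 truth assignments over (A, B, C, D, E, F).
Split on B. With B = True, the clauses containing B are satisfied and ¬B drops from the rest; 7 of the 2^5 = 32 assignments to the other variables satisfy what remains.
With B = False, by the same count on the reduced clause set, 0 assignments work.
(One model: A=F, B=T, C=F, D=F, E=T, F=T.)
Total: 7 + 0 = 7.

7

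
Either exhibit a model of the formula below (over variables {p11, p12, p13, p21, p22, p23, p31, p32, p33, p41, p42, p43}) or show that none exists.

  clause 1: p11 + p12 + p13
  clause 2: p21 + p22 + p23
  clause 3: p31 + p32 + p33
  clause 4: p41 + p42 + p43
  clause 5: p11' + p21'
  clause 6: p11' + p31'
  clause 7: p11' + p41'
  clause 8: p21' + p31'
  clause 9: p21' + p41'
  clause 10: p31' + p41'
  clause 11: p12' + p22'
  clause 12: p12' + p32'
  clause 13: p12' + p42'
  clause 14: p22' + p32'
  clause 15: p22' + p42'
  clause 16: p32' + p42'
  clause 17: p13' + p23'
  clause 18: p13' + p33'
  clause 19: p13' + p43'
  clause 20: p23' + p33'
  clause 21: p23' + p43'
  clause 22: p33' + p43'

UNSATISFIABLE

Try p11 = 0.
Try p12 = 1.
(p22') alone gives p22 = 0.
(p32') alone gives p32 = 0.
(p42') alone gives p42 = 0.
Try p21 = 1.
(p31') alone gives p31 = 0.
(p33) alone gives p33 = 1.
(p41') alone gives p41 = 0.
(p43) alone gives p43 = 1.
But (p43') is also a unit clause — contradiction.
Backtrack on p21: now try p21 = 0.
(p23) alone gives p23 = 1.
(p13') alone gives p13 = 0.
(p33') alone gives p33 = 0.
(p31) alone gives p31 = 1.
(p41') alone gives p41 = 0.
(p43) alone gives p43 = 1.
But (p43') is also a unit clause — contradiction.
Both values of p21 lead to a conflict.
Backtrack on p12: now try p12 = 0.
(p13) alone gives p13 = 1.
(p23') alone gives p23 = 0.
(p33') alone gives p33 = 0.
(p43') alone gives p43 = 0.
Try p21 = 1.
(p31') alone gives p31 = 0.
(p32) alone gives p32 = 1.
(p41') alone gives p41 = 0.
(p42) alone gives p42 = 1.
But (p42') is also a unit clause — contradiction.
Backtrack on p21: now try p21 = 0.
(p22) alone gives p22 = 1.
(p32') alone gives p32 = 0.
(p31) alone gives p31 = 1.
(p41') alone gives p41 = 0.
(p42) alone gives p42 = 1.
But (p42') is also a unit clause — contradiction.
Both values of p21 lead to a conflict.
Both values of p12 lead to a conflict.
Backtrack on p11: now try p11 = 1.
(p21') alone gives p21 = 0.
(p31') alone gives p31 = 0.
(p41') alone gives p41 = 0.
Try p22 = 1.
(p12') alone gives p12 = 0.
(p32') alone gives p32 = 0.
(p33) alone gives p33 = 1.
(p42') alone gives p42 = 0.
(p43) alone gives p43 = 1.
But (p43') is also a unit clause — contradiction.
Backtrack on p22: now try p22 = 0.
(p23) alone gives p23 = 1.
(p13') alone gives p13 = 0.
(p33') alone gives p33 = 0.
(p32) alone gives p32 = 1.
(p12') alone gives p12 = 0.
(p42') alone gives p42 = 0.
(p43) alone gives p43 = 1.
But (p43') is also a unit clause — contradiction.
Both values of p22 lead to a conflict.
Both values of p11 lead to a conflict.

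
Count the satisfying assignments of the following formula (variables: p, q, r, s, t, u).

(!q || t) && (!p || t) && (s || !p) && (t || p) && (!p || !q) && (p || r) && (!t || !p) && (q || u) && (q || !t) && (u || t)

4

There are 2^6 = 64 truth assignments over (p, q, r, s, t, u).
Split on u. With u = true, the clauses containing u are satisfied and !u drops from the rest; 2 of the 2^5 = 32 assignments to the other variables satisfy what remains.
With u = false, by the same count on the reduced clause set, 2 assignments work.
(One model: p=F, q=T, r=T, s=F, t=T, u=F.)
Total: 2 + 2 = 4.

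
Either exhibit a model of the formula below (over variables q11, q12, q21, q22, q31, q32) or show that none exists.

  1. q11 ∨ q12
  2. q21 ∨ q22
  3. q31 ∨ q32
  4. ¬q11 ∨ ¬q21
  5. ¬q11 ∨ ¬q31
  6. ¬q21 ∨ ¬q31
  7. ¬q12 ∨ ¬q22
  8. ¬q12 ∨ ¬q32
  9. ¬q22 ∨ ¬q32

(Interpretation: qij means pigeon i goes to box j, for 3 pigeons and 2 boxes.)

Case q11 = True:
Unit clause (¬q21) forces q21 = False.
Unit clause (q22) forces q22 = True.
Unit clause (¬q31) forces q31 = False.
Unit clause (q32) forces q32 = True.
Now (¬q32) is unsatisfied and unit — conflict.
Undo q11 and try q11 = False.
Unit clause (q12) forces q12 = True.
Unit clause (¬q22) forces q22 = False.
Unit clause (q21) forces q21 = True.
Unit clause (¬q31) forces q31 = False.
Unit clause (q32) forces q32 = True.
Now (¬q32) is unsatisfied and unit — conflict.
Both values of q11 lead to a conflict.

UNSATISFIABLE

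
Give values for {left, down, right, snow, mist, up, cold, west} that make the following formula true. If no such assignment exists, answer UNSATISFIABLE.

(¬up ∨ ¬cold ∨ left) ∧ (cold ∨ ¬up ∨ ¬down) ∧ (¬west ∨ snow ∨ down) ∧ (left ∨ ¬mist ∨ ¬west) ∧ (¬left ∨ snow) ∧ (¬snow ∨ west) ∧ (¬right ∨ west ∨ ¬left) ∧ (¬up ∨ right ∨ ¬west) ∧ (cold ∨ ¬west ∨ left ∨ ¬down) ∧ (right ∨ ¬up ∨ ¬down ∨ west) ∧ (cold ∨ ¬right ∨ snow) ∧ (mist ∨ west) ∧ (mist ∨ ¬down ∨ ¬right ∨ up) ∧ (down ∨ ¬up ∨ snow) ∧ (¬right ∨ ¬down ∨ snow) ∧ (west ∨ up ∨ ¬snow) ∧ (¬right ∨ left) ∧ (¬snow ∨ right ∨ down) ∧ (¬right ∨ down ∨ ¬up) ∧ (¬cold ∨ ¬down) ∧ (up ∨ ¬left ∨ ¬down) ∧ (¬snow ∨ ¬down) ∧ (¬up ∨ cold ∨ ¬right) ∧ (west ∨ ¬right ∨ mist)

left ↦ True; down ↦ False; right ↦ True; snow ↦ True; mist ↦ True; up ↦ False; cold ↦ False; west ↦ True

Suppose left = True.
(snow) alone gives snow = True.
(west) alone gives west = True.
(¬down) alone gives down = False.
(right) alone gives right = True.
(¬up) alone gives up = False.
All clauses hold; mist, cold can take either value.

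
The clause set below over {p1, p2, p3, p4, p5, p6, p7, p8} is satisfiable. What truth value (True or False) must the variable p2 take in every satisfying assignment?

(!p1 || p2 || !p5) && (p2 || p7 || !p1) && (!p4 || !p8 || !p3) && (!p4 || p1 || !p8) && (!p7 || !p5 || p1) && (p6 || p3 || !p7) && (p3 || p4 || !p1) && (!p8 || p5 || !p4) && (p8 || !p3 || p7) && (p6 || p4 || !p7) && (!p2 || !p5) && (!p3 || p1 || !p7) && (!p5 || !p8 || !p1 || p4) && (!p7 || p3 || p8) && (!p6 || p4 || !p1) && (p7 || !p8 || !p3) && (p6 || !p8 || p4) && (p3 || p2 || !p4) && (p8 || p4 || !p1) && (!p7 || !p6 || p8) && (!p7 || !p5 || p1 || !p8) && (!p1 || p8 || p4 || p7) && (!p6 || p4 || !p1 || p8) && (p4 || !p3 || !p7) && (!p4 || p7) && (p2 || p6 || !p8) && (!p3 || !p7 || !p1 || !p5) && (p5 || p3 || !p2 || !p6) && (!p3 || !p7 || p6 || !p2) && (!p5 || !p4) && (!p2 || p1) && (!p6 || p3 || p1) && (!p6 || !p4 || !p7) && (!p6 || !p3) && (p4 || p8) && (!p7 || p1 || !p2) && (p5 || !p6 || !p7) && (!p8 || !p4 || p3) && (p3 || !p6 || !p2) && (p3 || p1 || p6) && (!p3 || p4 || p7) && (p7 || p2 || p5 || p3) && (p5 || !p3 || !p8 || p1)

False

Suppose p2 = true.
From the singleton clause (!p5), p5 = false.
From the singleton clause (p1), p1 = true.
Case p3 = true:
From the singleton clause (!p6), p6 = false.
From the singleton clause (!p7), p7 = false.
From the singleton clause (p8), p8 = true.
Now (!p8) is unsatisfied and unit — conflict.
So p3 must be the other value — set p3 = false.
From the singleton clause (p4), p4 = true.
From the singleton clause (!p8), p8 = false.
From the singleton clause (!p7), p7 = false.
Now (p7) is unsatisfied and unit — conflict.
Either choice for p3 ends in contradiction.
So every satisfying assignment has p2 = False.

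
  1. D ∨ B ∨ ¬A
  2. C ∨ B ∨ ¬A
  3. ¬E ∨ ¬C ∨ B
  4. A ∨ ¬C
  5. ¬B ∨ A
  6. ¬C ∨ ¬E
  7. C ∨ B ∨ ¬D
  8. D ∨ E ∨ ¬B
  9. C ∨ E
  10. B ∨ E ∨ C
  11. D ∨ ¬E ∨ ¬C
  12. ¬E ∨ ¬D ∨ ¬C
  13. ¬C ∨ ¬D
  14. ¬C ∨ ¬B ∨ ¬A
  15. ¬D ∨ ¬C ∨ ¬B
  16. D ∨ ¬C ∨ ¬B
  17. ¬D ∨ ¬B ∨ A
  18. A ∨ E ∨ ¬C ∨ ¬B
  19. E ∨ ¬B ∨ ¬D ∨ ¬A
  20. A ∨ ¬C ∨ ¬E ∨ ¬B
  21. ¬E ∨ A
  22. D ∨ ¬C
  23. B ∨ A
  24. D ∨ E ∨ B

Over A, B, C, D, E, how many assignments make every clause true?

2

There are 2^5 = 32 truth assignments over (A, B, C, D, E).
Split on A. With A = True, the clauses containing A are satisfied and ¬A drops from the rest; 2 of the 2^4 = 16 assignments to the other variables satisfy what remains.
With A = False, by the same count on the reduced clause set, 0 assignments work.
(One model: A=T, B=T, C=F, D=F, E=T.)
Total: 2 + 0 = 2.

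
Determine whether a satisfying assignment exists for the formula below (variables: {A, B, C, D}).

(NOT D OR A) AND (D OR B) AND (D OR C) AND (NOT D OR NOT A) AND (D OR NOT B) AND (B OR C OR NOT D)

No

Try D = false.
Unit clause (B) forces B = true.
Now (NOT B) is unsatisfied and unit — conflict.
That branch fails; take D = true instead.
Unit clause (A) forces A = true.
Now (NOT A) is unsatisfied and unit — conflict.
Neither D = true nor D = false works.
No assignment satisfies every clause.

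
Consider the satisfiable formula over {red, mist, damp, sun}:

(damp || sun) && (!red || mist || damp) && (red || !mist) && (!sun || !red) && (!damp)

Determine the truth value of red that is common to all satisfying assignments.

False

Suppose red = true.
From the singleton clause (!sun), sun = false.
From the singleton clause (damp), damp = true.
That conflicts with the unit clause (!damp).
So every satisfying assignment has red = False.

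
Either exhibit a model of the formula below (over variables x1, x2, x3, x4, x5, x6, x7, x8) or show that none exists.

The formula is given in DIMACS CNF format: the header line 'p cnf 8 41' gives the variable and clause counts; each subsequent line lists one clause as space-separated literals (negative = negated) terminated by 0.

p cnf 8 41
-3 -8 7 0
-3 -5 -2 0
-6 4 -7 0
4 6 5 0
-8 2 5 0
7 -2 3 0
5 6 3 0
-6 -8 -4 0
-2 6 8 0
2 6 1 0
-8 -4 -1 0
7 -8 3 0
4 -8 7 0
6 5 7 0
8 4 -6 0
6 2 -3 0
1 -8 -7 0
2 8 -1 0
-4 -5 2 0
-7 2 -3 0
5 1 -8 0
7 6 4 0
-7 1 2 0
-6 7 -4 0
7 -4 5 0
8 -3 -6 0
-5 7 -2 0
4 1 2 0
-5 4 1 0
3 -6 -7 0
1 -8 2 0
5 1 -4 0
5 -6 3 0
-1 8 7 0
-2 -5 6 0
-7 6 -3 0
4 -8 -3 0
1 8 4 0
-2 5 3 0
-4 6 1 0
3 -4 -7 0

Case x3 = False:
Case x7 = True:
Unit clause (¬x6) forces x6 = False.
Unit clause (x5) forces x5 = True.
Unit clause (¬x2) forces x2 = False.
Unit clause (x1) forces x1 = True.
Unit clause (x8) forces x8 = True.
Unit clause (¬x4) forces x4 = False.
All clauses are satisfied.

x1 ↦ True, x2 ↦ False, x3 ↦ False, x4 ↦ False, x5 ↦ True, x6 ↦ False, x7 ↦ True, x8 ↦ True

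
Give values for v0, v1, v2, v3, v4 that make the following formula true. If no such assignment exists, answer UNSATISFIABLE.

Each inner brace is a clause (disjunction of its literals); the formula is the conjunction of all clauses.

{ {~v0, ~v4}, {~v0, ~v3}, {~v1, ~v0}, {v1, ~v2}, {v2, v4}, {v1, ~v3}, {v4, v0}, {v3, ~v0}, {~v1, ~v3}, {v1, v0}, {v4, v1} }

Suppose v0 = 0.
Unit clause (v4) forces v4 = 1.
Unit clause (v1) forces v1 = 1.
Unit clause (~v3) forces v3 = 0.
Every clause is now satisfied; v2 is unconstrained.

v0: 0, v1: 1, v2: 1, v3: 0, v4: 1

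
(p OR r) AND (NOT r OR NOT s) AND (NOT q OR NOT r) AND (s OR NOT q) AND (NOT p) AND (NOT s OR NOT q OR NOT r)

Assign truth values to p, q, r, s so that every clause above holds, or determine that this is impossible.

p: false,  q: false,  r: true,  s: false

(NOT p) alone gives p = false.
(r) alone gives r = true.
(NOT s) alone gives s = false.
(NOT q) alone gives q = false.
All clauses are satisfied.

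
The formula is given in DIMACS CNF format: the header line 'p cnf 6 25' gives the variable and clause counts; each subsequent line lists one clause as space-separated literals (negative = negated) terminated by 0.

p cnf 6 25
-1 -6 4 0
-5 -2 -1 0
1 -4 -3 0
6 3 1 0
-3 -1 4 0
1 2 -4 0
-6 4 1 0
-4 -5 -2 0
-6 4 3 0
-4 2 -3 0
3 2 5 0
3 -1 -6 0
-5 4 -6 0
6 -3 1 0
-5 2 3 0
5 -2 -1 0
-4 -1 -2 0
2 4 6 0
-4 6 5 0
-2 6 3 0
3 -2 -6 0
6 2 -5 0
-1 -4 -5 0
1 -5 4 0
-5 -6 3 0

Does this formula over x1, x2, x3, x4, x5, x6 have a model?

Suppose x1 = False.
Suppose x4 = False.
From the singleton clause (¬x6), x6 = False.
From the singleton clause (x3), x3 = True.
That conflicts with the unit clause (¬x3).
That branch fails; take x4 = True instead.
From the singleton clause (¬x3), x3 = False.
From the singleton clause (x6), x6 = True.
From the singleton clause (x2), x2 = True.
That conflicts with the unit clause (¬x2).
Either choice for x4 ends in contradiction.
That branch fails; take x1 = True instead.
Suppose x6 = False.
Suppose x5 = False.
From the singleton clause (¬x2), x2 = False.
From the singleton clause (x3), x3 = True.
From the singleton clause (x4), x4 = True.
That conflicts with the unit clause (¬x4).
That branch fails; take x5 = True instead.
From the singleton clause (¬x2), x2 = False.
That conflicts with the unit clause (x2).
Either choice for x5 ends in contradiction.
That branch fails; take x6 = True instead.
From the singleton clause (x4), x4 = True.
From the singleton clause (x3), x3 = True.
From the singleton clause (x2), x2 = True.
That conflicts with the unit clause (¬x2).
Either choice for x6 ends in contradiction.
Either choice for x1 ends in contradiction.
No assignment satisfies every clause.

No, unsatisfiable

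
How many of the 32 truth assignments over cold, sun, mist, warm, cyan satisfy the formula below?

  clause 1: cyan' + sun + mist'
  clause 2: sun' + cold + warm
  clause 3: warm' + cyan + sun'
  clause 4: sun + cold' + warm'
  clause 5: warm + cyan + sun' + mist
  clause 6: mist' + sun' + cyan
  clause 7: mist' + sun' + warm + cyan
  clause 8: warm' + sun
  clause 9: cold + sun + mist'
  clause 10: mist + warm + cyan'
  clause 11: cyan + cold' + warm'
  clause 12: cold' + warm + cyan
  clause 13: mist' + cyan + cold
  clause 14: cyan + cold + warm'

There are 2^5 = 32 truth assignments over (cold, sun, mist, warm, cyan).
Split on warm. With warm = 1, the clauses containing warm are satisfied and warm' drops from the rest; 4 of the 2^4 = 16 assignments to the other variables satisfy what remains.
With warm = 0, by the same count on the reduced clause set, 2 assignments work.
(One model: cold=F, sun=F, mist=F, warm=F, cyan=F.)
Total: 4 + 2 = 6.

6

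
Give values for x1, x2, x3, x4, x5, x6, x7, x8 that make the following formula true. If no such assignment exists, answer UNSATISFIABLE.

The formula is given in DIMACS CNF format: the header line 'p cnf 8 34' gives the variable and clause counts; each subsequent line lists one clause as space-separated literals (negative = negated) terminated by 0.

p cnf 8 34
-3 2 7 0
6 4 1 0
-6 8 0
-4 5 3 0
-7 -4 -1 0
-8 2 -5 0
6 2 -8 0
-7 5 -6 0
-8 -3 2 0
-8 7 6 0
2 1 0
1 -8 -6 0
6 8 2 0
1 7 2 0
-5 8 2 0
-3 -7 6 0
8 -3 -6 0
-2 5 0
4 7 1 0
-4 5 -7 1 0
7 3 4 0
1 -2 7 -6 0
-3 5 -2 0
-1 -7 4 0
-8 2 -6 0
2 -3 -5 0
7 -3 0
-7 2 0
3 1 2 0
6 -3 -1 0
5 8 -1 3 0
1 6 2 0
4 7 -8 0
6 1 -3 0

x1: False,  x2: True,  x3: False,  x4: True,  x5: True,  x6: False,  x7: True,  x8: True

Case x6 = False:
Case x4 = True:
Case x5 = True:
Case x7 = True:
Unit clause (¬x1) forces x1 = False.
Unit clause (x2) forces x2 = True.
Unit clause (¬x3) forces x3 = False.
All clauses hold; x8 can take either value.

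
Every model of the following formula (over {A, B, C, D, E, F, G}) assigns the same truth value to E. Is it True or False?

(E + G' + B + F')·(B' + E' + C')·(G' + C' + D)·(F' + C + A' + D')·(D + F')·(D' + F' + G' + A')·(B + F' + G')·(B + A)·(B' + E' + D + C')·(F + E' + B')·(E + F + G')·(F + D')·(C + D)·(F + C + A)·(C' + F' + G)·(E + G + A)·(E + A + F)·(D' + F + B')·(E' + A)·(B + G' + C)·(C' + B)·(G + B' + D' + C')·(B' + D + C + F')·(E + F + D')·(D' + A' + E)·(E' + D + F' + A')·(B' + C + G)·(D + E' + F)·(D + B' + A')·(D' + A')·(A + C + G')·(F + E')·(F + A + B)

False

Suppose E = 1.
(A) alone gives A = 1.
(D') alone gives D = 0.
(F') alone gives F = 0.
But (F) is also a unit clause — contradiction.
So every satisfying assignment has E = False.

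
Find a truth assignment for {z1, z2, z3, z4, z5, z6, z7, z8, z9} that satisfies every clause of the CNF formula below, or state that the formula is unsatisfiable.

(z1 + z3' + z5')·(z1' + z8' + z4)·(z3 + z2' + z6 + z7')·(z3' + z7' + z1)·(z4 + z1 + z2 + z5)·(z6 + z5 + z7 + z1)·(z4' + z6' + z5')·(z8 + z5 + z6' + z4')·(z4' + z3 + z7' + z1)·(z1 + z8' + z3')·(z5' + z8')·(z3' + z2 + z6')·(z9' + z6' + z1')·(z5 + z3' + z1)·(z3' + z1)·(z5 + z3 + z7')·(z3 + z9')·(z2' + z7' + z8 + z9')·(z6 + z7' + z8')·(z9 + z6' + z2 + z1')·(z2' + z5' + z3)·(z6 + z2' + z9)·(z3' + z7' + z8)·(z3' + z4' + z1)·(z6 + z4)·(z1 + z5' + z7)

z1=1,  z2=1,  z3=1,  z4=0,  z5=1,  z6=1,  z7=0,  z8=0,  z9=0

Case z5 = 1:
(z8') alone gives z8 = 0.
Case z1 = 1:
Case z4 = 0:
(z6) alone gives z6 = 1.
(z9') alone gives z9 = 0.
(z2) alone gives z2 = 1.
(z3) alone gives z3 = 1.
(z7') alone gives z7 = 0.
Every clause now holds.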